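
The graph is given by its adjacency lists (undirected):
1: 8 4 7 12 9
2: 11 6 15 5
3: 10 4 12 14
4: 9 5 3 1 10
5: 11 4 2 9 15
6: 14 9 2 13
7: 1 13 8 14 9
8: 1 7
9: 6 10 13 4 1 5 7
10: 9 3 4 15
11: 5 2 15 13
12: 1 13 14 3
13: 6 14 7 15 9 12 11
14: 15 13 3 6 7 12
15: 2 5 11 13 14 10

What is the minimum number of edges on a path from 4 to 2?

Level 0: 4
Level 1: 1, 3, 5, 9, 10
Level 2: 2, 6, 7, 8, 11, 12, 13, 14, 15
2 first appears at level 2.

2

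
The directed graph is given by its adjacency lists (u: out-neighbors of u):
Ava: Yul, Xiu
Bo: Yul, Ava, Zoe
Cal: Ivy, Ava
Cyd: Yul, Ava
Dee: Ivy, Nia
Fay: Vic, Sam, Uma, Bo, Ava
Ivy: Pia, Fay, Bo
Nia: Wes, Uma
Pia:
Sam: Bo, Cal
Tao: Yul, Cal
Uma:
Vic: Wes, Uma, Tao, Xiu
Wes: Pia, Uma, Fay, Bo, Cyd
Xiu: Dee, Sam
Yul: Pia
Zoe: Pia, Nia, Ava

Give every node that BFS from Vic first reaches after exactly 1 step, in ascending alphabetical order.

Tao, Uma, Wes, Xiu

Level 0: Vic
Level 1: Tao, Uma, Wes, Xiu
Level 2: Bo, Cal, Cyd, Dee, Fay, Pia, Sam, Yul
Level 3: Ava, Ivy, Nia, Zoe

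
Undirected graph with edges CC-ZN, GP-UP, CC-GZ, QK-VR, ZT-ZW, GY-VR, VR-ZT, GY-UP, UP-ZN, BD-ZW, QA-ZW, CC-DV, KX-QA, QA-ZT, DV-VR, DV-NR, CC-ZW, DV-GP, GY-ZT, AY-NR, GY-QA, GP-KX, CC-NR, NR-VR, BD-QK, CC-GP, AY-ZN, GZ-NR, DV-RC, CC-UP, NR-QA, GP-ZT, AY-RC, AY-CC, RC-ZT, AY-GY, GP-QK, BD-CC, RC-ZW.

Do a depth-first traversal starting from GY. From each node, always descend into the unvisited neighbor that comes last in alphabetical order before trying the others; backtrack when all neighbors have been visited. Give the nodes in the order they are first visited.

GY -> ZT -> ZW -> RC -> DV -> VR -> QK -> GP -> UP -> ZN -> CC -> NR -> QA -> KX -> GZ -> AY -> BD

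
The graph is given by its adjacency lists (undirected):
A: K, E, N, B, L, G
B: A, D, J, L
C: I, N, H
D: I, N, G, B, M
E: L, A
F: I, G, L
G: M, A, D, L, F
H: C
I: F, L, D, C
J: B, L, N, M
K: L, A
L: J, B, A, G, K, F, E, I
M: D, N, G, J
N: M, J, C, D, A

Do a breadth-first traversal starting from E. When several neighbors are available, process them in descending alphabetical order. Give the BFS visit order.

Visit E; enqueue L, A → queue [L, A]
Visit L; enqueue K, J, I, G, F, B → queue [A, K, J, I, G, F, B]
Visit A; enqueue N → queue [K, J, I, G, F, B, N]
Visit K → queue [J, I, G, F, B, N]
Visit J; enqueue M → queue [I, G, F, B, N, M]
Visit I; enqueue D, C → queue [G, F, B, N, M, D, C]
Visit G → queue [F, B, N, M, D, C]
Visit F → queue [B, N, M, D, C]
Visit B → queue [N, M, D, C]
Visit N → queue [M, D, C]
Visit M → queue [D, C]
Visit D → queue [C]
Visit C; enqueue H → queue [H]
Visit H → queue []

E -> L -> A -> K -> J -> I -> G -> F -> B -> N -> M -> D -> C -> H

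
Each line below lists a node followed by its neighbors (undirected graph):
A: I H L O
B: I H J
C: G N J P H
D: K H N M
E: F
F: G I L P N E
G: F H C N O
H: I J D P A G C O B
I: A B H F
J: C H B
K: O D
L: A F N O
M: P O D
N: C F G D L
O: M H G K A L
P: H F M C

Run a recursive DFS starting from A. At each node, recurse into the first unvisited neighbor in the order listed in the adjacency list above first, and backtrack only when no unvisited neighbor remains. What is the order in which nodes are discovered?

A, I, B, H, J, C, G, F, L, N, D, K, O, M, P, E

Visit A
A → I
I → B
B → H
H → J
J → C
C → G
G → F
F → L
L → N
N → D
D → K
K → O
O → M
M → P
F → E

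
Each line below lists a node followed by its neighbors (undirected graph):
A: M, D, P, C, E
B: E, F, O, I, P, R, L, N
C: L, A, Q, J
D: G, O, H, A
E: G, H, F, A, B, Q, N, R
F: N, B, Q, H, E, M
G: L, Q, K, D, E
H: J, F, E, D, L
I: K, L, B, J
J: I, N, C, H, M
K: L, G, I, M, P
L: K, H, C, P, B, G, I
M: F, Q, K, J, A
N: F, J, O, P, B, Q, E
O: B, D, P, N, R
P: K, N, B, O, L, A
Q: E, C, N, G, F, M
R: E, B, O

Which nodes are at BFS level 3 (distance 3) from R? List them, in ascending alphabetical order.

C, J, K, M

Level 0: R
Level 1: B, E, O
Level 2: A, D, F, G, H, I, L, N, P, Q
Level 3: C, J, K, M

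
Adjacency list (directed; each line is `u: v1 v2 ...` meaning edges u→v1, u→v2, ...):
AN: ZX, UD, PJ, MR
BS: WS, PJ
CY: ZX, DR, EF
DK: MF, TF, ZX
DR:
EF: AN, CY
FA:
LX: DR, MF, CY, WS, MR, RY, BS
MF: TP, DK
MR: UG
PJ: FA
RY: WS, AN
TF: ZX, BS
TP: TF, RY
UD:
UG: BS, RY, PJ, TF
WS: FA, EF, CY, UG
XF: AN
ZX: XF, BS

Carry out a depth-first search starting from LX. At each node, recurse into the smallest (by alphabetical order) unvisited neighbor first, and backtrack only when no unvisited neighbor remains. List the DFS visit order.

Visit LX
LX → BS
BS → PJ
PJ → FA
BS → WS
WS → CY
CY → DR
CY → EF
EF → AN
AN → MR
MR → UG
UG → RY
UG → TF
TF → ZX
ZX → XF
AN → UD
LX → MF
MF → DK
MF → TP

LX, BS, PJ, FA, WS, CY, DR, EF, AN, MR, UG, RY, TF, ZX, XF, UD, MF, DK, TP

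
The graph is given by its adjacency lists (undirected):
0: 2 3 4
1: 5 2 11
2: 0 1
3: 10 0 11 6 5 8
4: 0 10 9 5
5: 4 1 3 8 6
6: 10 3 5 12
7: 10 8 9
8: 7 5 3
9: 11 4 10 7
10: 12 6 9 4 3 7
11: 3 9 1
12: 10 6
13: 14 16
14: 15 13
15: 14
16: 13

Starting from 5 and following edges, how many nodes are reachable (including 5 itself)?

13

BFS from 5 visits: 5, 1, 3, 4, 6, 8, 2, 11, 0, 10, 9, 12, 7
Reachable nodes: 13 of 17 total.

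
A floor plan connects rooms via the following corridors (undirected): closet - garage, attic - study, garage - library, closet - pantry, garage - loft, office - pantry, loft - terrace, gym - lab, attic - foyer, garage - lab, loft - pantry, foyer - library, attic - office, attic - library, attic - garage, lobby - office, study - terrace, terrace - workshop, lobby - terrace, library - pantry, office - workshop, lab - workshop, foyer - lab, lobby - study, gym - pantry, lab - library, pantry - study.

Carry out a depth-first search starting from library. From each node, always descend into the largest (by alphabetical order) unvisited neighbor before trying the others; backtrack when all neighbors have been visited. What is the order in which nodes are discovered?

library pantry study terrace workshop office lobby attic garage loft lab gym foyer closet

Visit library
library → pantry
pantry → study
study → terrace
terrace → workshop
workshop → office
office → lobby
office → attic
attic → garage
garage → loft
garage → lab
lab → gym
lab → foyer
garage → closet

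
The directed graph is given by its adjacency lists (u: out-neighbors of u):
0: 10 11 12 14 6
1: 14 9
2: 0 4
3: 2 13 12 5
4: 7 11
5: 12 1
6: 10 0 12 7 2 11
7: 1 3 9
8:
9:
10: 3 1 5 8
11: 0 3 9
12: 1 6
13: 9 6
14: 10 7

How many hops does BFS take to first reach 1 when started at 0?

Level 0: 0
Level 1: 6, 10, 11, 12, 14
Level 2: 1, 2, 3, 5, 7, 8, 9
Level 3: 4, 13
1 first appears at level 2.

2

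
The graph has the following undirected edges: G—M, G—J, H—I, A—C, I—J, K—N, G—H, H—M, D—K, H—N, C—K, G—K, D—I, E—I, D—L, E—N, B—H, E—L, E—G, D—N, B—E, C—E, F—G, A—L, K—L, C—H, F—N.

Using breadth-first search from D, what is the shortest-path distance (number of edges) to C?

Level 0: D
Level 1: I, K, L, N
Level 2: A, C, E, F, G, H, J
Level 3: B, M
C first appears at level 2.

2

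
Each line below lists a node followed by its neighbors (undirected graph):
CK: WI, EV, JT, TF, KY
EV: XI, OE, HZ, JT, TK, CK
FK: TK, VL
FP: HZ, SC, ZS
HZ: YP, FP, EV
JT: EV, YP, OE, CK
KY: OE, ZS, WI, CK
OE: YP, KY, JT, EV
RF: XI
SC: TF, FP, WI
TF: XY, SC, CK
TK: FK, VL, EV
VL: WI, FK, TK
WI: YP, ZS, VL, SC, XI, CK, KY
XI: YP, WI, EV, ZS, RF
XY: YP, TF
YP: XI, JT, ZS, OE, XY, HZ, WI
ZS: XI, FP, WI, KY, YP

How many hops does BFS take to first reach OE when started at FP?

Level 0: FP
Level 1: HZ, SC, ZS
Level 2: EV, KY, TF, WI, XI, YP
Level 3: CK, JT, OE, RF, TK, VL, XY
Level 4: FK
OE first appears at level 3.

3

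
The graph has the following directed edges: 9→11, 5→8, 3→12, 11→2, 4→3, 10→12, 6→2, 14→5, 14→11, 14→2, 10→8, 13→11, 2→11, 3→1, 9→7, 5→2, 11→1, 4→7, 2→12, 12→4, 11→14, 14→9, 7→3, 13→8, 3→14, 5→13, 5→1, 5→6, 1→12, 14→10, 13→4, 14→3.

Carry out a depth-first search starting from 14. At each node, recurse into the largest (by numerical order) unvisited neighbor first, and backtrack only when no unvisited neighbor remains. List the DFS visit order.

14 11 2 12 4 7 3 1 10 8 9 5 13 6

Visit 14
14 → 11
11 → 2
2 → 12
12 → 4
4 → 7
7 → 3
3 → 1
14 → 10
10 → 8
14 → 9
14 → 5
5 → 13
5 → 6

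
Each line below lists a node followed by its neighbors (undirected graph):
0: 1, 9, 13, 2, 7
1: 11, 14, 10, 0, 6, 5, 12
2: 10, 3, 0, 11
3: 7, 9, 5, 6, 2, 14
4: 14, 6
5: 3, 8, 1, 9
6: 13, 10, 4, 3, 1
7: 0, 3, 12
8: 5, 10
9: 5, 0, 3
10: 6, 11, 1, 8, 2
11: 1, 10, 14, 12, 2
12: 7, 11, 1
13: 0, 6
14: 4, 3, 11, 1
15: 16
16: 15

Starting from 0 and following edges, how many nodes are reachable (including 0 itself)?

15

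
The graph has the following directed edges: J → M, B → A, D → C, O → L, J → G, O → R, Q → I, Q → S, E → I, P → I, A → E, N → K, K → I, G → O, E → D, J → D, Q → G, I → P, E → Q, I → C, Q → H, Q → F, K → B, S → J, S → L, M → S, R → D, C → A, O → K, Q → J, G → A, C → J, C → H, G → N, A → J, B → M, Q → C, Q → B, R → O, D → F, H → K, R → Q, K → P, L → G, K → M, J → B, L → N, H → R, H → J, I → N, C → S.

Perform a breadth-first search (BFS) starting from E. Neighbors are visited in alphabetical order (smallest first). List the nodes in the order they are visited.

E D I Q C F N P B G H J S A K M O R L

Visit E; enqueue D, I, Q → queue [D, I, Q]
Visit D; enqueue C, F → queue [I, Q, C, F]
Visit I; enqueue N, P → queue [Q, C, F, N, P]
Visit Q; enqueue B, G, H, J, S → queue [C, F, N, P, B, G, H, J, S]
Visit C; enqueue A → queue [F, N, P, B, G, H, J, S, A]
Visit F → queue [N, P, B, G, H, J, S, A]
Visit N; enqueue K → queue [P, B, G, H, J, S, A, K]
Visit P → queue [B, G, H, J, S, A, K]
Visit B; enqueue M → queue [G, H, J, S, A, K, M]
Visit G; enqueue O → queue [H, J, S, A, K, M, O]
Visit H; enqueue R → queue [J, S, A, K, M, O, R]
Visit J → queue [S, A, K, M, O, R]
Visit S; enqueue L → queue [A, K, M, O, R, L]
Visit A → queue [K, M, O, R, L]
Visit K → queue [M, O, R, L]
Visit M → queue [O, R, L]
Visit O → queue [R, L]
Visit R → queue [L]
Visit L → queue []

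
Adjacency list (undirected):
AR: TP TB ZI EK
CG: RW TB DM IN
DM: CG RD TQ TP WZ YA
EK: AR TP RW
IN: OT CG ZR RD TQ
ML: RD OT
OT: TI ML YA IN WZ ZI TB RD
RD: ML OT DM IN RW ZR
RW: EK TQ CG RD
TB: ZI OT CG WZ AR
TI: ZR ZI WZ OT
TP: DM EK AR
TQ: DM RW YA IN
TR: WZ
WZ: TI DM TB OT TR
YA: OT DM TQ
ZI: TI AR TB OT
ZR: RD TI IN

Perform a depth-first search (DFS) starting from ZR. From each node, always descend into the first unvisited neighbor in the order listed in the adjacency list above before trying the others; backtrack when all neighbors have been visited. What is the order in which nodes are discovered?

ZR, RD, ML, OT, TI, ZI, AR, TP, DM, CG, RW, EK, TQ, YA, IN, TB, WZ, TR

Visit ZR
ZR → RD
RD → ML
ML → OT
OT → TI
TI → ZI
ZI → AR
AR → TP
TP → DM
DM → CG
CG → RW
RW → EK
RW → TQ
TQ → YA
TQ → IN
CG → TB
TB → WZ
WZ → TR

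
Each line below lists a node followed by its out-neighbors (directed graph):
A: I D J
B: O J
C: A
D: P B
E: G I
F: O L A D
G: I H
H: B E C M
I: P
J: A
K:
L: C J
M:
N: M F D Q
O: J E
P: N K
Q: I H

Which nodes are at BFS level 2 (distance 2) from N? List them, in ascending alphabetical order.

Level 0: N
Level 1: D, F, M, Q
Level 2: A, B, H, I, L, O, P
Level 3: C, E, J, K
Level 4: G

A, B, H, I, L, O, P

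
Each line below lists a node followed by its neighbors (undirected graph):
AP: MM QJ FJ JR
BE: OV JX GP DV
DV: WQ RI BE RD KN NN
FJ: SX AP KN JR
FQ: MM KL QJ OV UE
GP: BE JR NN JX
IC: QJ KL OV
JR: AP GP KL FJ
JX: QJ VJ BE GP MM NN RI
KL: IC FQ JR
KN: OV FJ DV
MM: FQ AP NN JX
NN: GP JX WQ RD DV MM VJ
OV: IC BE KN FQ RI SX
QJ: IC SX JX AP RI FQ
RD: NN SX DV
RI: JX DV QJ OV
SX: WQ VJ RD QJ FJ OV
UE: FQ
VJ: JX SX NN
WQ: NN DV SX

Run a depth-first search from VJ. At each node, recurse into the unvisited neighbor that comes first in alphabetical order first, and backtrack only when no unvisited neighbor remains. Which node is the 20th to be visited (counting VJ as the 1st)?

WQ

Visit VJ
VJ → JX
JX → BE
BE → DV
DV → KN
KN → FJ
FJ → AP
AP → JR
JR → GP
GP → NN
NN → MM
MM → FQ
FQ → KL
KL → IC
IC → OV
OV → RI
RI → QJ
QJ → SX
SX → RD
SX → WQ
FQ → UE

Visit order: VJ, JX, BE, DV, KN, FJ, AP, JR, GP, NN, MM, FQ, KL, IC, OV, RI, QJ, SX, RD, WQ, UE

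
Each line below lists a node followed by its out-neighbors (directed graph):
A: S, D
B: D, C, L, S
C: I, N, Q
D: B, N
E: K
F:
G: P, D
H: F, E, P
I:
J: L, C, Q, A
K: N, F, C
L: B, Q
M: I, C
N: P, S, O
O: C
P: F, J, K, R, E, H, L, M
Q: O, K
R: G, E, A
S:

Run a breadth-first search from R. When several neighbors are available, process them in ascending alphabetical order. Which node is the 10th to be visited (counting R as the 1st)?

N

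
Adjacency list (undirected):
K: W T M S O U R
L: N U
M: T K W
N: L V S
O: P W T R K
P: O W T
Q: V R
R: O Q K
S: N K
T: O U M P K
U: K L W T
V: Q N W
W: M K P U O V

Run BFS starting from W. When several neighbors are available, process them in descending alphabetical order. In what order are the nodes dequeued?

Visit W; enqueue V, U, P, O, M, K → queue [V, U, P, O, M, K]
Visit V; enqueue Q, N → queue [U, P, O, M, K, Q, N]
Visit U; enqueue T, L → queue [P, O, M, K, Q, N, T, L]
Visit P → queue [O, M, K, Q, N, T, L]
Visit O; enqueue R → queue [M, K, Q, N, T, L, R]
Visit M → queue [K, Q, N, T, L, R]
Visit K; enqueue S → queue [Q, N, T, L, R, S]
Visit Q → queue [N, T, L, R, S]
Visit N → queue [T, L, R, S]
Visit T → queue [L, R, S]
Visit L → queue [R, S]
Visit R → queue [S]
Visit S → queue []

W -> V -> U -> P -> O -> M -> K -> Q -> N -> T -> L -> R -> S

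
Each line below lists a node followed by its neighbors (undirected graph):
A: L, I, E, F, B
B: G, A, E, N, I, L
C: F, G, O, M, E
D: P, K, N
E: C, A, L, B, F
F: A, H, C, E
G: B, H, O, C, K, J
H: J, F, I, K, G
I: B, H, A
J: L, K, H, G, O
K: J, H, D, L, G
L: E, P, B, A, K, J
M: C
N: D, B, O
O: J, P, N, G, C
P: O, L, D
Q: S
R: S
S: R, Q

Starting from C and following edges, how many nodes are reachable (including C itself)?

16

BFS from C visits: C, F, G, O, M, E, A, H, B, K, J, P, N, L, I, D
Reachable nodes: 16 of 19 total.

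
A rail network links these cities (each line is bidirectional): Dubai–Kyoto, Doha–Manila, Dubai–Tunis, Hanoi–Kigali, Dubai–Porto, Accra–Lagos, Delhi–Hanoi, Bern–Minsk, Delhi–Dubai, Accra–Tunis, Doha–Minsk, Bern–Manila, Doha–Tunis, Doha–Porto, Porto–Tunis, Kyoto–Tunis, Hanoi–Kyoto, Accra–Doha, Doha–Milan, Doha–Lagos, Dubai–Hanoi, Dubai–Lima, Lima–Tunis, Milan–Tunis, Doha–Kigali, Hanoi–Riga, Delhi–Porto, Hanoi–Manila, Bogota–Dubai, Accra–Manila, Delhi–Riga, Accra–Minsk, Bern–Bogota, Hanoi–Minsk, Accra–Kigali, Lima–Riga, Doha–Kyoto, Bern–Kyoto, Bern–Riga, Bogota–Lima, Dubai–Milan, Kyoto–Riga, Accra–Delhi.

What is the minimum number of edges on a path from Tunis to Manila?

2

Level 0: Tunis
Level 1: Accra, Doha, Dubai, Kyoto, Lima, Milan, Porto
Level 2: Bern, Bogota, Delhi, Hanoi, Kigali, Lagos, Manila, Minsk, Riga
Manila first appears at level 2.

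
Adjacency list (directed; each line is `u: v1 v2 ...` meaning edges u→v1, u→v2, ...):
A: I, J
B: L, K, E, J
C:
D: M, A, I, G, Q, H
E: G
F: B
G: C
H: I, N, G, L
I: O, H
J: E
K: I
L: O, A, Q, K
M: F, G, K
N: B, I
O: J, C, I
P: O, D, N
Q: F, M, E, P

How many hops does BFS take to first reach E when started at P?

3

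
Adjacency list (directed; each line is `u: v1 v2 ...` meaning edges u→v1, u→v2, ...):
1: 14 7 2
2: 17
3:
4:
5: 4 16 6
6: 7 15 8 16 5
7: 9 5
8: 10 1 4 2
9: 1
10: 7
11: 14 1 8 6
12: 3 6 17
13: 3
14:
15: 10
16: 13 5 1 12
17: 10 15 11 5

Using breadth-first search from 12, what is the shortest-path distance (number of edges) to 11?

Level 0: 12
Level 1: 3, 6, 17
Level 2: 5, 7, 8, 10, 11, 15, 16
Level 3: 1, 2, 4, 9, 13, 14
11 first appears at level 2.

2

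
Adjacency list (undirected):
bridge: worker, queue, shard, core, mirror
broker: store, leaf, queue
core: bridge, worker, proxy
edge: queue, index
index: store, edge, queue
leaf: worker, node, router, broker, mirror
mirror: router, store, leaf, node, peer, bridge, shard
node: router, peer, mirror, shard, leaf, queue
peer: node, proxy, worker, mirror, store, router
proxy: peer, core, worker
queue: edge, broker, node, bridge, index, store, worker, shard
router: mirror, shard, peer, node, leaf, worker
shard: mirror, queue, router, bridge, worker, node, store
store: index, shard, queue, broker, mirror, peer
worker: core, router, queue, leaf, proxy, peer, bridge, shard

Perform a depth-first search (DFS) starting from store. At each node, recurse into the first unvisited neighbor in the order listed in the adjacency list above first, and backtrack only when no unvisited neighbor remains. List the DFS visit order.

store, index, edge, queue, broker, leaf, worker, core, bridge, shard, mirror, router, peer, node, proxy

Visit store
store → index
index → edge
edge → queue
queue → broker
broker → leaf
leaf → worker
worker → core
core → bridge
bridge → shard
shard → mirror
mirror → router
router → peer
peer → node
peer → proxy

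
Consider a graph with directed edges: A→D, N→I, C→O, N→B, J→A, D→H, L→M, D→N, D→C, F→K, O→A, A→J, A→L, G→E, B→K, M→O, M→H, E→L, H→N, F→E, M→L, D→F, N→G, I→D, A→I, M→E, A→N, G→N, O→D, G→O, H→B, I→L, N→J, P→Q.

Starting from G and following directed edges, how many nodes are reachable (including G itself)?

15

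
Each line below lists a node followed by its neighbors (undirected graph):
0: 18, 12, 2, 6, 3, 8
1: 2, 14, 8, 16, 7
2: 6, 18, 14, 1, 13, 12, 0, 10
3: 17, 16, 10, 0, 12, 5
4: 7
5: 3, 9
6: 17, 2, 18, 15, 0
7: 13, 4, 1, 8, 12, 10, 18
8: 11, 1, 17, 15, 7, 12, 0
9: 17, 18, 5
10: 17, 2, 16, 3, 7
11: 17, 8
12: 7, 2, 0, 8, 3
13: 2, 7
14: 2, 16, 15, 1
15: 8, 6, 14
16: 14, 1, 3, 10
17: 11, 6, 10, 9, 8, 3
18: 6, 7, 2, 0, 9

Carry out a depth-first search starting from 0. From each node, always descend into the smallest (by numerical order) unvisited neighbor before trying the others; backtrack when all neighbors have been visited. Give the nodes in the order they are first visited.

Visit 0
0 → 2
2 → 1
1 → 7
7 → 4
7 → 8
8 → 11
11 → 17
17 → 3
3 → 5
5 → 9
9 → 18
18 → 6
6 → 15
15 → 14
14 → 16
16 → 10
3 → 12
7 → 13

0 -> 2 -> 1 -> 7 -> 4 -> 8 -> 11 -> 17 -> 3 -> 5 -> 9 -> 18 -> 6 -> 15 -> 14 -> 16 -> 10 -> 12 -> 13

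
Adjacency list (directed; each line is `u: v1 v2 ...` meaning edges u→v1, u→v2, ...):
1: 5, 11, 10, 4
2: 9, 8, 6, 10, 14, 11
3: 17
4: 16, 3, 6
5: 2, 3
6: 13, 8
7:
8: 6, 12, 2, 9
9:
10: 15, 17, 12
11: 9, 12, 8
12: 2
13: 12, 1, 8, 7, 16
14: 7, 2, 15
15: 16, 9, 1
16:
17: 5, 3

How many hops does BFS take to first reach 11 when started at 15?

2

Level 0: 15
Level 1: 1, 9, 16
Level 2: 4, 5, 10, 11
Level 3: 2, 3, 6, 8, 12, 17
Level 4: 13, 14
Level 5: 7
11 first appears at level 2.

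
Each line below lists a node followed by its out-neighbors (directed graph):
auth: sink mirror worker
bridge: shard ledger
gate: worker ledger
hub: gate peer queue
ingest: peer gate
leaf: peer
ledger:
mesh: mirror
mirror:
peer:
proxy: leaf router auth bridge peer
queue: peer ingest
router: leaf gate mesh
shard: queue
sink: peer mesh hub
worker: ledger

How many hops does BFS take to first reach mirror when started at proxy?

Level 0: proxy
Level 1: auth, bridge, leaf, peer, router
Level 2: gate, ledger, mesh, mirror, shard, sink, worker
Level 3: hub, queue
Level 4: ingest
mirror first appears at level 2.

2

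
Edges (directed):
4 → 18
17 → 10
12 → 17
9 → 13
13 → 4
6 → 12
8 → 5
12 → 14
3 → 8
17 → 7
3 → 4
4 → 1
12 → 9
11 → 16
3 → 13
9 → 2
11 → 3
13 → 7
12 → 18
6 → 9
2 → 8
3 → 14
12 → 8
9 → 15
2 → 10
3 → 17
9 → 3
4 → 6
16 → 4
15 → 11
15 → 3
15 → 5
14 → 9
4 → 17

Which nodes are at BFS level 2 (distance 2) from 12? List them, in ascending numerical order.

Level 0: 12
Level 1: 8, 9, 14, 17, 18
Level 2: 2, 3, 5, 7, 10, 13, 15
Level 3: 4, 11
Level 4: 1, 6, 16

2, 3, 5, 7, 10, 13, 15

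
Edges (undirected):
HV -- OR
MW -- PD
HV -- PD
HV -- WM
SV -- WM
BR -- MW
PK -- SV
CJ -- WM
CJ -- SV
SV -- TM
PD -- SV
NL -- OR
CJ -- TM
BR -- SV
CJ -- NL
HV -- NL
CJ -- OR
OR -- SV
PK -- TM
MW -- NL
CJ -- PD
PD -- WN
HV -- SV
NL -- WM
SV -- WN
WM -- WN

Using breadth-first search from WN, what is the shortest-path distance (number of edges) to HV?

2

Level 0: WN
Level 1: PD, SV, WM
Level 2: BR, CJ, HV, MW, NL, OR, PK, TM
HV first appears at level 2.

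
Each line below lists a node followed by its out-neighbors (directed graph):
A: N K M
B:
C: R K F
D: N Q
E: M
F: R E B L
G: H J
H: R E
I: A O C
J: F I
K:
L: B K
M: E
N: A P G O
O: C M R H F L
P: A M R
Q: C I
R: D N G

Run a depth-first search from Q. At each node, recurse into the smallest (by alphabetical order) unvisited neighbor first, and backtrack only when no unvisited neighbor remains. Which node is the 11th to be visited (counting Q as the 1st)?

N

Visit Q
Q → C
C → F
F → B
F → E
E → M
F → L
L → K
F → R
R → D
D → N
N → A
N → G
G → H
G → J
J → I
I → O
N → P

Visit order: Q, C, F, B, E, M, L, K, R, D, N, A, G, H, J, I, O, P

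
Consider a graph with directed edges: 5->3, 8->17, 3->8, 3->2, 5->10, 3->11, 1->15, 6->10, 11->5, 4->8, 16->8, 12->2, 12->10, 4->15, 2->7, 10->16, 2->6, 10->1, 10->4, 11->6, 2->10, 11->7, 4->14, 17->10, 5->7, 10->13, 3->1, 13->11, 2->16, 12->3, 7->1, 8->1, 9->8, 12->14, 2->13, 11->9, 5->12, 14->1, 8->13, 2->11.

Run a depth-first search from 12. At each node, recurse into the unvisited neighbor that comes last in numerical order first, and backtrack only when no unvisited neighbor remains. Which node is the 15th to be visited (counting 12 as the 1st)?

Visit 12
12 → 14
14 → 1
1 → 15
12 → 10
10 → 16
16 → 8
8 → 17
8 → 13
13 → 11
11 → 9
11 → 7
11 → 6
11 → 5
5 → 3
3 → 2
10 → 4

Visit order: 12, 14, 1, 15, 10, 16, 8, 17, 13, 11, 9, 7, 6, 5, 3, 2, 4

3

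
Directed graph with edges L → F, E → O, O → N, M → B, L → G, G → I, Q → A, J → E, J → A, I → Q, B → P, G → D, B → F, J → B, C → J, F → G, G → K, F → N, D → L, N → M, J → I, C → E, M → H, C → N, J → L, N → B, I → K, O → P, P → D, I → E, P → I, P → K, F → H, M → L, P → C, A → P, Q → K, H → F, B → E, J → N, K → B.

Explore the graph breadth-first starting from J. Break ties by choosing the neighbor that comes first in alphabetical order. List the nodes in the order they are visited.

J, A, B, E, I, L, N, P, F, O, K, Q, G, M, C, D, H

Visit J; enqueue A, B, E, I, L, N → queue [A, B, E, I, L, N]
Visit A; enqueue P → queue [B, E, I, L, N, P]
Visit B; enqueue F → queue [E, I, L, N, P, F]
Visit E; enqueue O → queue [I, L, N, P, F, O]
Visit I; enqueue K, Q → queue [L, N, P, F, O, K, Q]
Visit L; enqueue G → queue [N, P, F, O, K, Q, G]
Visit N; enqueue M → queue [P, F, O, K, Q, G, M]
Visit P; enqueue C, D → queue [F, O, K, Q, G, M, C, D]
Visit F; enqueue H → queue [O, K, Q, G, M, C, D, H]
Visit O → queue [K, Q, G, M, C, D, H]
Visit K → queue [Q, G, M, C, D, H]
Visit Q → queue [G, M, C, D, H]
Visit G → queue [M, C, D, H]
Visit M → queue [C, D, H]
Visit C → queue [D, H]
Visit D → queue [H]
Visit H → queue []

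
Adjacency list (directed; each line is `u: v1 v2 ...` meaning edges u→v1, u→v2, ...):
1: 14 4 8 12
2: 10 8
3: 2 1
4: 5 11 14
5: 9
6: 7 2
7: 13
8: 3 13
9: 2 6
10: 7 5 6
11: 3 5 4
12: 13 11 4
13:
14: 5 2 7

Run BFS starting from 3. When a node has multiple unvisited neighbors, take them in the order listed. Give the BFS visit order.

Visit 3; enqueue 2, 1 → queue [2, 1]
Visit 2; enqueue 10, 8 → queue [1, 10, 8]
Visit 1; enqueue 14, 4, 12 → queue [10, 8, 14, 4, 12]
Visit 10; enqueue 7, 5, 6 → queue [8, 14, 4, 12, 7, 5, 6]
Visit 8; enqueue 13 → queue [14, 4, 12, 7, 5, 6, 13]
Visit 14 → queue [4, 12, 7, 5, 6, 13]
Visit 4; enqueue 11 → queue [12, 7, 5, 6, 13, 11]
Visit 12 → queue [7, 5, 6, 13, 11]
Visit 7 → queue [5, 6, 13, 11]
Visit 5; enqueue 9 → queue [6, 13, 11, 9]
Visit 6 → queue [13, 11, 9]
Visit 13 → queue [11, 9]
Visit 11 → queue [9]
Visit 9 → queue []

3 → 2 → 1 → 10 → 8 → 14 → 4 → 12 → 7 → 5 → 6 → 13 → 11 → 9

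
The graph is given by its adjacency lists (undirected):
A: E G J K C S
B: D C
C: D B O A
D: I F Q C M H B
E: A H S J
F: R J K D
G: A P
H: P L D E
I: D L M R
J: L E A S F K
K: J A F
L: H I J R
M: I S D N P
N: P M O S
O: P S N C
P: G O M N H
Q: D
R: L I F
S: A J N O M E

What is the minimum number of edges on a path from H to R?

Level 0: H
Level 1: D, E, L, P
Level 2: A, B, C, F, G, I, J, M, N, O, Q, R, S
Level 3: K
R first appears at level 2.

2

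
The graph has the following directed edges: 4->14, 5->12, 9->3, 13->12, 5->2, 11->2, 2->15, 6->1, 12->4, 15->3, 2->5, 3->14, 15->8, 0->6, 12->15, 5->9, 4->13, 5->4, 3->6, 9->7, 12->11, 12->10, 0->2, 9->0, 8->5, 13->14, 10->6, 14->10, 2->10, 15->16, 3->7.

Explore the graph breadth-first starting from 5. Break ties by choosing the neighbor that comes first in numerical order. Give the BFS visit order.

5, 2, 4, 9, 12, 10, 15, 13, 14, 0, 3, 7, 11, 6, 8, 16, 1

Visit 5; enqueue 2, 4, 9, 12 → queue [2, 4, 9, 12]
Visit 2; enqueue 10, 15 → queue [4, 9, 12, 10, 15]
Visit 4; enqueue 13, 14 → queue [9, 12, 10, 15, 13, 14]
Visit 9; enqueue 0, 3, 7 → queue [12, 10, 15, 13, 14, 0, 3, 7]
Visit 12; enqueue 11 → queue [10, 15, 13, 14, 0, 3, 7, 11]
Visit 10; enqueue 6 → queue [15, 13, 14, 0, 3, 7, 11, 6]
Visit 15; enqueue 8, 16 → queue [13, 14, 0, 3, 7, 11, 6, 8, 16]
Visit 13 → queue [14, 0, 3, 7, 11, 6, 8, 16]
Visit 14 → queue [0, 3, 7, 11, 6, 8, 16]
Visit 0 → queue [3, 7, 11, 6, 8, 16]
Visit 3 → queue [7, 11, 6, 8, 16]
Visit 7 → queue [11, 6, 8, 16]
Visit 11 → queue [6, 8, 16]
Visit 6; enqueue 1 → queue [8, 16, 1]
Visit 8 → queue [16, 1]
Visit 16 → queue [1]
Visit 1 → queue []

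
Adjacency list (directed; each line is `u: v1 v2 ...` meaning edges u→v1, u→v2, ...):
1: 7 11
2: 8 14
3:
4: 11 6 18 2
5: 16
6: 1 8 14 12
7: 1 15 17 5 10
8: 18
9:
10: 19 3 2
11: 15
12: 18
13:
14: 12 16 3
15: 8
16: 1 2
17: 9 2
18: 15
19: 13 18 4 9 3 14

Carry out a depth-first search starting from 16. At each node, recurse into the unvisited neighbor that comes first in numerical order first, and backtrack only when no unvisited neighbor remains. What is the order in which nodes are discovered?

Visit 16
16 → 1
1 → 7
7 → 5
7 → 10
10 → 2
2 → 8
8 → 18
18 → 15
2 → 14
14 → 3
14 → 12
10 → 19
19 → 4
4 → 6
4 → 11
19 → 9
19 → 13
7 → 17

16 1 7 5 10 2 8 18 15 14 3 12 19 4 6 11 9 13 17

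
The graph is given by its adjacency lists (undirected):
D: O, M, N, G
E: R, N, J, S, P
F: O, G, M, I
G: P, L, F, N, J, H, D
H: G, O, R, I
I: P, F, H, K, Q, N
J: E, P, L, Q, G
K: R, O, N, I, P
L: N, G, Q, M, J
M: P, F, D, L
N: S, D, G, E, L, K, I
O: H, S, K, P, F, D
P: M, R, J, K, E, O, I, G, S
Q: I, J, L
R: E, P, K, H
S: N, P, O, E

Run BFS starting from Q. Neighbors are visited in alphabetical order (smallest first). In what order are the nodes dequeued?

Q → I → J → L → F → H → K → N → P → E → G → M → O → R → D → S

Visit Q; enqueue I, J, L → queue [I, J, L]
Visit I; enqueue F, H, K, N, P → queue [J, L, F, H, K, N, P]
Visit J; enqueue E, G → queue [L, F, H, K, N, P, E, G]
Visit L; enqueue M → queue [F, H, K, N, P, E, G, M]
Visit F; enqueue O → queue [H, K, N, P, E, G, M, O]
Visit H; enqueue R → queue [K, N, P, E, G, M, O, R]
Visit K → queue [N, P, E, G, M, O, R]
Visit N; enqueue D, S → queue [P, E, G, M, O, R, D, S]
Visit P → queue [E, G, M, O, R, D, S]
Visit E → queue [G, M, O, R, D, S]
Visit G → queue [M, O, R, D, S]
Visit M → queue [O, R, D, S]
Visit O → queue [R, D, S]
Visit R → queue [D, S]
Visit D → queue [S]
Visit S → queue []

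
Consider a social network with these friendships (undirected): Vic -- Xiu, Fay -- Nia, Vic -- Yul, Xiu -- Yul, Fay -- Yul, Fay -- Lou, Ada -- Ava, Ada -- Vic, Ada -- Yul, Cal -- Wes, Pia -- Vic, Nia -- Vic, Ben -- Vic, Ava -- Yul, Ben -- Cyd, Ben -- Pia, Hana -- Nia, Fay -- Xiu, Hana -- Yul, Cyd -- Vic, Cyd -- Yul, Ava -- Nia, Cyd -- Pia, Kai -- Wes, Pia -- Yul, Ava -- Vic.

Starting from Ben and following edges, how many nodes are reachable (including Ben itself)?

BFS from Ben visits: Ben, Cyd, Pia, Vic, Yul, Ada, Ava, Nia, Xiu, Fay, Hana, Lou
Reachable nodes: 12 of 15 total.

12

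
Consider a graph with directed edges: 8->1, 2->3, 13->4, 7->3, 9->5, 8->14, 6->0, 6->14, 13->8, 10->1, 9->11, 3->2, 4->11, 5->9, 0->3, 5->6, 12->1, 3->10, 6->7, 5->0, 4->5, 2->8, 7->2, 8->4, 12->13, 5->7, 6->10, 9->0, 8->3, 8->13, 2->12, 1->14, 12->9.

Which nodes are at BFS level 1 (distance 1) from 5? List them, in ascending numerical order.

0, 6, 7, 9

Level 0: 5
Level 1: 0, 6, 7, 9
Level 2: 2, 3, 10, 11, 14
Level 3: 1, 8, 12
Level 4: 4, 13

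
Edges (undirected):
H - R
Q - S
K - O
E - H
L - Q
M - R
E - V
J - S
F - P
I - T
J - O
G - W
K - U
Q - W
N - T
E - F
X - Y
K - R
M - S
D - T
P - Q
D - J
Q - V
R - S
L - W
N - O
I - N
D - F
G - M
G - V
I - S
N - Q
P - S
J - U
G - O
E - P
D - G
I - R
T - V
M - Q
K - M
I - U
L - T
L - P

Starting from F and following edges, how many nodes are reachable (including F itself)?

BFS from F visits: F, P, E, D, S, Q, L, V, H, T, J, G, R, M, I, W, N, U, O, K
Reachable nodes: 20 of 22 total.

20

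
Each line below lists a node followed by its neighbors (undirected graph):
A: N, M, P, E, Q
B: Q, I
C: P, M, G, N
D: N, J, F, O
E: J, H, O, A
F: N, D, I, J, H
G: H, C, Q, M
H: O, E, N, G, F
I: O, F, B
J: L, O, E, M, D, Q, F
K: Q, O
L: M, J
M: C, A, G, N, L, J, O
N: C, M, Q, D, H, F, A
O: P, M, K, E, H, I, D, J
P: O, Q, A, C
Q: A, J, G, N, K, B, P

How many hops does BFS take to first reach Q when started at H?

2

Level 0: H
Level 1: E, F, G, N, O
Level 2: A, C, D, I, J, K, M, P, Q
Level 3: B, L
Q first appears at level 2.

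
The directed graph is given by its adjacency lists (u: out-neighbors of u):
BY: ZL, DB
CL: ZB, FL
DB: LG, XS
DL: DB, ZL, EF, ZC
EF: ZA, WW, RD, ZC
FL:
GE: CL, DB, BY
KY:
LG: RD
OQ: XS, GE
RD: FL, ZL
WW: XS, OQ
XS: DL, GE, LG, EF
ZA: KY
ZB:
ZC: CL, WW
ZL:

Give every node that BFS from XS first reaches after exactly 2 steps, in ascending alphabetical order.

BY, CL, DB, RD, WW, ZA, ZC, ZL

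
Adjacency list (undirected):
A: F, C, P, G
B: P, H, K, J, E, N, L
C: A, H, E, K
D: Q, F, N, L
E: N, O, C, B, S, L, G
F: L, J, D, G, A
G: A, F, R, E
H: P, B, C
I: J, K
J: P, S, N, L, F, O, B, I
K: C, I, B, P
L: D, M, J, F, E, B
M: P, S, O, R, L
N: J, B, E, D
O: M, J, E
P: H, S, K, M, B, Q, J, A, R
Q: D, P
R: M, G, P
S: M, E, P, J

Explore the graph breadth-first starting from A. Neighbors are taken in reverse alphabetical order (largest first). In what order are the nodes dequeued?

Visit A; enqueue P, G, F, C → queue [P, G, F, C]
Visit P; enqueue S, R, Q, M, K, J, H, B → queue [G, F, C, S, R, Q, M, K, J, H, B]
Visit G; enqueue E → queue [F, C, S, R, Q, M, K, J, H, B, E]
Visit F; enqueue L, D → queue [C, S, R, Q, M, K, J, H, B, E, L, D]
Visit C → queue [S, R, Q, M, K, J, H, B, E, L, D]
Visit S → queue [R, Q, M, K, J, H, B, E, L, D]
Visit R → queue [Q, M, K, J, H, B, E, L, D]
Visit Q → queue [M, K, J, H, B, E, L, D]
Visit M; enqueue O → queue [K, J, H, B, E, L, D, O]
Visit K; enqueue I → queue [J, H, B, E, L, D, O, I]
Visit J; enqueue N → queue [H, B, E, L, D, O, I, N]
Visit H → queue [B, E, L, D, O, I, N]
Visit B → queue [E, L, D, O, I, N]
Visit E → queue [L, D, O, I, N]
Visit L → queue [D, O, I, N]
Visit D → queue [O, I, N]
Visit O → queue [I, N]
Visit I → queue [N]
Visit N → queue []

A, P, G, F, C, S, R, Q, M, K, J, H, B, E, L, D, O, I, N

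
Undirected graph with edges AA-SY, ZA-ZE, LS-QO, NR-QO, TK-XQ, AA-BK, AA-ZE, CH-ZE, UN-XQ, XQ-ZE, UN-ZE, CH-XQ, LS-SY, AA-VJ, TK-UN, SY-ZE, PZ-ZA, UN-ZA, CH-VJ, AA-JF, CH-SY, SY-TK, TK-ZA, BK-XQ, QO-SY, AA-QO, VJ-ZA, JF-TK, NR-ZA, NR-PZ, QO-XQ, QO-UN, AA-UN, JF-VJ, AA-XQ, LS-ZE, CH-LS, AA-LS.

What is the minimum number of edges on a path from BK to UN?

2

Level 0: BK
Level 1: AA, XQ
Level 2: CH, JF, LS, QO, SY, TK, UN, VJ, ZE
Level 3: NR, ZA
Level 4: PZ
UN first appears at level 2.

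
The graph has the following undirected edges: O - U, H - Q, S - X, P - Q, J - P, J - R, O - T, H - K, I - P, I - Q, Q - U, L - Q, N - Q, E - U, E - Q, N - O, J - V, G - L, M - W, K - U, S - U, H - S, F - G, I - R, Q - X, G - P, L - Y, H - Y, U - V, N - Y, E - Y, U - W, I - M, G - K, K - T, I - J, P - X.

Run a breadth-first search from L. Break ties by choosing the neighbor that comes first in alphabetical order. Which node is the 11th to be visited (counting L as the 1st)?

Visit L; enqueue G, Q, Y → queue [G, Q, Y]
Visit G; enqueue F, K, P → queue [Q, Y, F, K, P]
Visit Q; enqueue E, H, I, N, U, X → queue [Y, F, K, P, E, H, I, N, U, X]
Visit Y → queue [F, K, P, E, H, I, N, U, X]
Visit F → queue [K, P, E, H, I, N, U, X]
Visit K; enqueue T → queue [P, E, H, I, N, U, X, T]
Visit P; enqueue J → queue [E, H, I, N, U, X, T, J]
Visit E → queue [H, I, N, U, X, T, J]
Visit H; enqueue S → queue [I, N, U, X, T, J, S]
Visit I; enqueue M, R → queue [N, U, X, T, J, S, M, R]
Visit N; enqueue O → queue [U, X, T, J, S, M, R, O]
Visit U; enqueue V, W → queue [X, T, J, S, M, R, O, V, W]
Visit X → queue [T, J, S, M, R, O, V, W]
Visit T → queue [J, S, M, R, O, V, W]
Visit J → queue [S, M, R, O, V, W]
Visit S → queue [M, R, O, V, W]
Visit M → queue [R, O, V, W]
Visit R → queue [O, V, W]
Visit O → queue [V, W]
Visit V → queue [W]
Visit W → queue []

Visit order: L, G, Q, Y, F, K, P, E, H, I, N, U, X, T, J, S, M, R, O, V, W

N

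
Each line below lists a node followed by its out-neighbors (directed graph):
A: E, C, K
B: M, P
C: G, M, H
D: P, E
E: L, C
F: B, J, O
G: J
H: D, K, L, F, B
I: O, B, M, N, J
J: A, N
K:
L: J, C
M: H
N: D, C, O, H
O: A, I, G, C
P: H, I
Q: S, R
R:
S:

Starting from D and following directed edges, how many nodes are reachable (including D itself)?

16

BFS from D visits: D, E, P, C, L, H, I, G, M, J, B, F, K, N, O, A
Reachable nodes: 16 of 19 total.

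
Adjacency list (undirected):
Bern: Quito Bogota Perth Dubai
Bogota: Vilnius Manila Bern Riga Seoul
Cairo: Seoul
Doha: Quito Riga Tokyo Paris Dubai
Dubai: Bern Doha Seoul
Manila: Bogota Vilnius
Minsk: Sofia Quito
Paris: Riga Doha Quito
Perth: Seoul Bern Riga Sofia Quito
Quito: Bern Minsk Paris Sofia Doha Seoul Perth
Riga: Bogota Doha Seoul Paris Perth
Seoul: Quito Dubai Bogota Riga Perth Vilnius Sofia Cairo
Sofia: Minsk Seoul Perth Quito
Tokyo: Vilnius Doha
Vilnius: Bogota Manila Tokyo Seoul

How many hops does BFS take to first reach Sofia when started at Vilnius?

Level 0: Vilnius
Level 1: Bogota, Manila, Seoul, Tokyo
Level 2: Bern, Cairo, Doha, Dubai, Perth, Quito, Riga, Sofia
Level 3: Minsk, Paris
Sofia first appears at level 2.

2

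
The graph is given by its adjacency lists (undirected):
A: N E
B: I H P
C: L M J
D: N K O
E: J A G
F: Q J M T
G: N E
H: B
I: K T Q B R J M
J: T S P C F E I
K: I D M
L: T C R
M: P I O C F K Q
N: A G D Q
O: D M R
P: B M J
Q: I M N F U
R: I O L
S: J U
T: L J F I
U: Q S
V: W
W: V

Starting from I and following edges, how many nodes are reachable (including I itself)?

21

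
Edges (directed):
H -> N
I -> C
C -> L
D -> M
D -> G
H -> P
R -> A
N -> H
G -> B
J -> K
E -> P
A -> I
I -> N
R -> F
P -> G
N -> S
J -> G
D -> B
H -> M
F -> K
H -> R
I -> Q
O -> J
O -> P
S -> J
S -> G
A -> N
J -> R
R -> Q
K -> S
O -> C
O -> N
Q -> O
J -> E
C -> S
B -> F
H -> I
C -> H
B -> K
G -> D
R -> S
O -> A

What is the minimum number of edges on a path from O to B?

Level 0: O
Level 1: A, C, J, N, P
Level 2: E, G, H, I, K, L, R, S
Level 3: B, D, F, M, Q
B first appears at level 3.

3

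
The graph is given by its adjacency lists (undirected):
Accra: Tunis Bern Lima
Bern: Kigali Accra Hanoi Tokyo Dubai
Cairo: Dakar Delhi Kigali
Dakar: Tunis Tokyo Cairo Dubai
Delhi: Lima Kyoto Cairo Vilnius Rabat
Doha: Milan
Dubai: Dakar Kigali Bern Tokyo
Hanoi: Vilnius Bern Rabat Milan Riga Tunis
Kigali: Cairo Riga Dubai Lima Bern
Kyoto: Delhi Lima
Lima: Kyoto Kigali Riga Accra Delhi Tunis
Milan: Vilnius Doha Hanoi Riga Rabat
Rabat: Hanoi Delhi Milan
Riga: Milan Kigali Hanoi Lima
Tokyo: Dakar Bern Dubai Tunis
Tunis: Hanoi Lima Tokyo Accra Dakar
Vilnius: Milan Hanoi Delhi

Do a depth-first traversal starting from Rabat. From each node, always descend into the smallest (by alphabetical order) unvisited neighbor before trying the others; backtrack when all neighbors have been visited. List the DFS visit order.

Rabat Delhi Cairo Dakar Dubai Bern Accra Lima Kigali Riga Hanoi Milan Doha Vilnius Tunis Tokyo Kyoto

Visit Rabat
Rabat → Delhi
Delhi → Cairo
Cairo → Dakar
Dakar → Dubai
Dubai → Bern
Bern → Accra
Accra → Lima
Lima → Kigali
Kigali → Riga
Riga → Hanoi
Hanoi → Milan
Milan → Doha
Milan → Vilnius
Hanoi → Tunis
Tunis → Tokyo
Lima → Kyoto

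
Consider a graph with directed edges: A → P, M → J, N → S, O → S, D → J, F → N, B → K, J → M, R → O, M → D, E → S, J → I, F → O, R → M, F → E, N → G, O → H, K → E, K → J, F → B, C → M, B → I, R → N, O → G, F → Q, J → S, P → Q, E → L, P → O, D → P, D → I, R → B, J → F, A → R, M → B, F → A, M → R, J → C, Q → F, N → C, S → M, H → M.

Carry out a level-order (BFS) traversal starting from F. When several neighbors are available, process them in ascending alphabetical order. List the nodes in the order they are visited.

F → A → B → E → N → O → Q → P → R → I → K → L → S → C → G → H → M → J → D

Visit F; enqueue A, B, E, N, O, Q → queue [A, B, E, N, O, Q]
Visit A; enqueue P, R → queue [B, E, N, O, Q, P, R]
Visit B; enqueue I, K → queue [E, N, O, Q, P, R, I, K]
Visit E; enqueue L, S → queue [N, O, Q, P, R, I, K, L, S]
Visit N; enqueue C, G → queue [O, Q, P, R, I, K, L, S, C, G]
Visit O; enqueue H → queue [Q, P, R, I, K, L, S, C, G, H]
Visit Q → queue [P, R, I, K, L, S, C, G, H]
Visit P → queue [R, I, K, L, S, C, G, H]
Visit R; enqueue M → queue [I, K, L, S, C, G, H, M]
Visit I → queue [K, L, S, C, G, H, M]
Visit K; enqueue J → queue [L, S, C, G, H, M, J]
Visit L → queue [S, C, G, H, M, J]
Visit S → queue [C, G, H, M, J]
Visit C → queue [G, H, M, J]
Visit G → queue [H, M, J]
Visit H → queue [M, J]
Visit M; enqueue D → queue [J, D]
Visit J → queue [D]
Visit D → queue []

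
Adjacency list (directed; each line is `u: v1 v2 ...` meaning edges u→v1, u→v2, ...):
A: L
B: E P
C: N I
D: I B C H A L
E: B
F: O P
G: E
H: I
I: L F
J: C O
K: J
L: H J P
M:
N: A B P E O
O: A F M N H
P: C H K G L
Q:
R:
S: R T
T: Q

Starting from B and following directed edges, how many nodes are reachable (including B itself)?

15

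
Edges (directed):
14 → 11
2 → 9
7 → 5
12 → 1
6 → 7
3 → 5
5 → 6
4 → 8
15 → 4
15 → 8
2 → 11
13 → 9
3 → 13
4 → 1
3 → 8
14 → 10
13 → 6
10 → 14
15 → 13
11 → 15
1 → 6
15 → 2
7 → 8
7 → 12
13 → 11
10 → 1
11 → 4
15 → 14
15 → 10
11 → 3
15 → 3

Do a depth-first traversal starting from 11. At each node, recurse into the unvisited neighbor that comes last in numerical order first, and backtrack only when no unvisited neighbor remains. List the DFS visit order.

11 -> 15 -> 14 -> 10 -> 1 -> 6 -> 7 -> 12 -> 8 -> 5 -> 13 -> 9 -> 4 -> 3 -> 2

Visit 11
11 → 15
15 → 14
14 → 10
10 → 1
1 → 6
6 → 7
7 → 12
7 → 8
7 → 5
15 → 13
13 → 9
15 → 4
15 → 3
15 → 2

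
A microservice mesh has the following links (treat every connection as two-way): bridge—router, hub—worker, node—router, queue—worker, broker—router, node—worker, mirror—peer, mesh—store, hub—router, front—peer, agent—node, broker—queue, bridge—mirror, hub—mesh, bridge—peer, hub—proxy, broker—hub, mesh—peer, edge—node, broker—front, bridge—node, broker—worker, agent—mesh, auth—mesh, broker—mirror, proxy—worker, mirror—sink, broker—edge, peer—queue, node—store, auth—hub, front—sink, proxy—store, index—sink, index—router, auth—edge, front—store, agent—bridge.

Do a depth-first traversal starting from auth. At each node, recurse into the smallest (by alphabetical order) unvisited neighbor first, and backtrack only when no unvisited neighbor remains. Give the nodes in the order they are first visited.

Visit auth
auth → edge
edge → broker
broker → front
front → peer
peer → bridge
bridge → agent
agent → mesh
mesh → hub
hub → proxy
proxy → store
store → node
node → router
router → index
index → sink
sink → mirror
node → worker
worker → queue

auth -> edge -> broker -> front -> peer -> bridge -> agent -> mesh -> hub -> proxy -> store -> node -> router -> index -> sink -> mirror -> worker -> queue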